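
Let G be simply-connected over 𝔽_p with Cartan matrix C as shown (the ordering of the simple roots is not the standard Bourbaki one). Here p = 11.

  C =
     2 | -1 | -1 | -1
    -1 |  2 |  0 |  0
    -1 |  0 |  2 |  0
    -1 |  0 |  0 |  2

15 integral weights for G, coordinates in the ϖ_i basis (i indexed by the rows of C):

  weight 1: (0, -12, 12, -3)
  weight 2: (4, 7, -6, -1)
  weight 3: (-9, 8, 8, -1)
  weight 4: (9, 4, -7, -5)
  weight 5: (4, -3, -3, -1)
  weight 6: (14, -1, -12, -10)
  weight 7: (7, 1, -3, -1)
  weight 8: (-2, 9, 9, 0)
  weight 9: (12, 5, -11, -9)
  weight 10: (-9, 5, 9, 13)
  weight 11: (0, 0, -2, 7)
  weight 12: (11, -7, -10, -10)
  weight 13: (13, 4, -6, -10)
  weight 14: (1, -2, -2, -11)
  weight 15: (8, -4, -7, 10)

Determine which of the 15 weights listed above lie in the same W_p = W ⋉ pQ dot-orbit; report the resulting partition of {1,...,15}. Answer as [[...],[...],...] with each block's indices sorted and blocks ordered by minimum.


Cartan matrix: type D_4 (|W|=192); un-permuting the 4 rows.

Ā_11 reps of the 15 weights (D_4, coords as presented):

  1: (0, 1, 1, 8);  2: (0, 6, 3, 2);  3: (0, 1, 1, 8);  4: (4, 1, 2, 0);  5: (1, 2, 2, 0);  6: (4, 1, 2, 0);  7: (1, 2, 2, 0);  8: (0, 1, 1, 8);  9: (1, 2, 2, 0);  10: (1, 2, 2, 0);  11: (0, 1, 1, 8);  12: (1, 5, 2, 2);  13: (2, 3, 3, 1);  14: (0, 1, 1, 8);  15: (0, 6, 3, 2)

Grouping the 15 weights by Ā_11-representative: 6 linkage classes.

[[1, 3, 8, 11, 14], [2, 15], [4, 6], [5, 7, 9, 10], [12], [13]]


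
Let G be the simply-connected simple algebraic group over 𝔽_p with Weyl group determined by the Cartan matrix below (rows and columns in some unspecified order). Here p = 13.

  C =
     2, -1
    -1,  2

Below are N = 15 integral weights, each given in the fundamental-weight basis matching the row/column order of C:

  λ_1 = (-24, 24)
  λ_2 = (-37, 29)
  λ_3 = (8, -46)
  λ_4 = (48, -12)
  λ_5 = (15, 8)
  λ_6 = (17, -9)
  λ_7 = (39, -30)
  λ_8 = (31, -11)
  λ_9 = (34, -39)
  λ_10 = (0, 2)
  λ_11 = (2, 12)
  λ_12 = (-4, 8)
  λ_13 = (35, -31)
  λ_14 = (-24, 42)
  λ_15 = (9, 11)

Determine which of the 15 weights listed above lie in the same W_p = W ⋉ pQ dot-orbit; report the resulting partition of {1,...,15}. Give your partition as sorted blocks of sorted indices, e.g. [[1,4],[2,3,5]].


C ↔ A_2 under row/col permutation; |W(A_2)| = 6.

Each λ_j+ρ reduced to Ā_13; 2-tuples below use C's row order:

  1: (1, 10) · 2: (6, 3) · 3: (3, 6) · 4: (1, 10) · 5: (1, 3) · 6: (5, 3) · 7: (1, 10) · 8: (6, 3) · 9: (1, 3) · 10: (1, 3) · 11: (0, 10) · 12: (3, 6) · 13: (3, 6) · 14: (6, 3) · 15: (1, 3)

6 distinct reps among the 15 weights ⇒ 6 W_13-linkage classes:

[[1, 4, 7], [2, 8, 14], [3, 12, 13], [5, 9, 10, 15], [6], [11]]


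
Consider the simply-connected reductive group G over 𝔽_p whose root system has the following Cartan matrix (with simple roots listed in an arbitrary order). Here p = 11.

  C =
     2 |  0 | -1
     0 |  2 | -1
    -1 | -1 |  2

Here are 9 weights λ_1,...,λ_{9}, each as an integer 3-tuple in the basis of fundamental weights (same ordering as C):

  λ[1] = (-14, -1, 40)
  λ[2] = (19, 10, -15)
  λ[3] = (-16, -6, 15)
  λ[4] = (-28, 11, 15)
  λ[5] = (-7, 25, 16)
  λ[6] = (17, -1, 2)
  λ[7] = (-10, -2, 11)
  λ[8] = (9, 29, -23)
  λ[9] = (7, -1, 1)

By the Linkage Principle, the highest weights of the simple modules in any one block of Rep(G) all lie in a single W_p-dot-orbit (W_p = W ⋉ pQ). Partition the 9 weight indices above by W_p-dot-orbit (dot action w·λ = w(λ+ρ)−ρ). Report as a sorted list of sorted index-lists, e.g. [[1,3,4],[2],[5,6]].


Dynkin diagram of C (from the 4 off-diagonal −1 entries): A_3.

λ_j+ρ reflected into Ā_11 (⟨·,θ^∨⟩≤11); 3-tuples as given:

  λ_1 → (3, 6, 2)
  λ_2 → (3, 6, 2)
  λ_3 → (6, 4, 0)
  λ_4 → (0, 5, 1)
  λ_5 → (6, 4, 0)
  λ_6 → (1, 3, 7)
  λ_7 → (8, 0, 2)
  λ_8 → (1, 3, 7)
  λ_9 → (8, 0, 2)

These 9 weights hit 5 W_11-dot-orbits; sizes (2, 2, 1, 2, 2):

[[1, 2], [3, 5], [4], [6, 8], [7, 9]]


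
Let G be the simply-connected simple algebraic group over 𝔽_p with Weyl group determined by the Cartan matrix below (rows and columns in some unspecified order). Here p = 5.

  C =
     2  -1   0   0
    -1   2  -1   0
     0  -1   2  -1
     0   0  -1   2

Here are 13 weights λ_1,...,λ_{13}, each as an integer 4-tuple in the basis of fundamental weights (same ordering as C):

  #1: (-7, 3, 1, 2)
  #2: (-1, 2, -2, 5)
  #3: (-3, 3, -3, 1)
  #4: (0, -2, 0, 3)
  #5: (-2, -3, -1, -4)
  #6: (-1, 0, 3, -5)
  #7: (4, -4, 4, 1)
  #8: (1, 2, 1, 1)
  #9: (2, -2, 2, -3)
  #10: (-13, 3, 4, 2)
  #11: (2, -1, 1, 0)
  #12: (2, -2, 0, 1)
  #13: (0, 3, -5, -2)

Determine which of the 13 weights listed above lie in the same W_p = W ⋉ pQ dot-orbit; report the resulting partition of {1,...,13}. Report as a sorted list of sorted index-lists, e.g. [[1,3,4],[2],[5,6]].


C ↔ A_4 under row/col permutation; |W(A_4)| = 120.

λ_j+ρ reflected into Ā_5 (⟨·,θ^∨⟩≤5); 4-tuples as given:

  λ_1+ρ ↦ (0, 1, 1, 0) · λ_2+ρ ↦ (2, 1, 0, 2) · λ_3+ρ ↦ (2, 0, 2, 0) · λ_4+ρ ↦ (0, 1, 0, 4) · λ_5+ρ ↦ (2, 0, 2, 0) · λ_6+ρ ↦ (0, 1, 0, 4) · λ_7+ρ ↦ (2, 1, 0, 2) · λ_8+ρ ↦ (2, 1, 0, 2) · λ_9+ρ ↦ (2, 1, 0, 2) · λ_10+ρ ↦ (2, 0, 2, 0) · λ_11+ρ ↦ (2, 0, 2, 0) · λ_12+ρ ↦ (2, 1, 0, 2) · λ_13+ρ ↦ (0, 1, 0, 4)

4 distinct reps among the 13 weights ⇒ 4 W_5-linkage classes:

[[1], [2, 7, 8, 9, 12], [3, 5, 10, 11], [4, 6, 13]]


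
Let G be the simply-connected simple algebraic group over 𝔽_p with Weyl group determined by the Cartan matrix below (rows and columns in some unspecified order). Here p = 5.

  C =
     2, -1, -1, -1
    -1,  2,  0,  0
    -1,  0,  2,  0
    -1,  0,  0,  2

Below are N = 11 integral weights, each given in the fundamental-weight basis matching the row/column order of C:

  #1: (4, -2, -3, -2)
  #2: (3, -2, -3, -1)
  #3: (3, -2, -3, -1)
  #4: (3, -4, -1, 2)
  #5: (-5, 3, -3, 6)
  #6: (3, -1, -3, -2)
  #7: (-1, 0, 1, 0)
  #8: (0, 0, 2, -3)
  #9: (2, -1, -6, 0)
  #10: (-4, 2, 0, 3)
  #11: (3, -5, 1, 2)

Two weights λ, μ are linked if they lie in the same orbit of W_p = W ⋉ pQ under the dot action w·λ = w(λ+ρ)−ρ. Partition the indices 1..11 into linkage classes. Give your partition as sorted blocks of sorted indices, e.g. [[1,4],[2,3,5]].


C ↔ D_4 under row/col permutation; |W(D_4)| = 192.

Ā_5 reps of the 11 weights (D_4, coords as presented):

  λ_1 → (0, 1, 2, 1);  λ_2 → (1, 1, 2, 0);  λ_3 → (1, 1, 2, 0);  λ_4 → (0, 1, 2, 1);  λ_5 → (1, 0, 2, 1);  λ_6 → (1, 0, 2, 1);  λ_7 → (0, 1, 2, 1);  λ_8 → (1, 0, 2, 1);  λ_9 → (1, 1, 2, 0);  λ_10 → (1, 0, 2, 1);  λ_11 → (1, 0, 2, 1)

The 11 indices split into 3 linkage classes (same alcove rep ⇔ same W_5-dot-orbit):

[[1, 4, 7], [2, 3, 9], [5, 6, 8, 10, 11]]


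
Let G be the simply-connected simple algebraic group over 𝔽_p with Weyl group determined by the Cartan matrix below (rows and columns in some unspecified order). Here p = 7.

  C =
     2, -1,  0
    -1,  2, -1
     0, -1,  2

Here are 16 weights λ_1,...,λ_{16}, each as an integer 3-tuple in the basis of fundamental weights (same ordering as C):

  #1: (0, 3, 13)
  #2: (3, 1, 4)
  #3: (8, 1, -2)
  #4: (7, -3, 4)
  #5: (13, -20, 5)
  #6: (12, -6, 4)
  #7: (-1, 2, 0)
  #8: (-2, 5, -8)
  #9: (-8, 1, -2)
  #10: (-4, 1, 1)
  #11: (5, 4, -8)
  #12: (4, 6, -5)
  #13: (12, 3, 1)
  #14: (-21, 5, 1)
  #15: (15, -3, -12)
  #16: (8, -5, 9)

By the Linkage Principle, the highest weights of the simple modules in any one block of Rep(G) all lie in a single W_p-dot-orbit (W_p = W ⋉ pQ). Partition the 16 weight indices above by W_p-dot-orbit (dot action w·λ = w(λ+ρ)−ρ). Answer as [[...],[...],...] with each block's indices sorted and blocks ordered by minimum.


Cartan matrix: type A_3 (|W|=24); un-permuting the 3 rows.

λ_j+ρ reflected into Ā_7 (⟨·,θ^∨⟩≤7); 3-tuples as given:

  1: (0, 2, 1)
  2: (0, 2, 1)
  3: (3, 2, 1)
  4: (2, 1, 1)
  5: (1, 1, 5)
  6: (1, 1, 5)
  7: (0, 3, 1)
  8: (1, 1, 5)
  9: (1, 1, 5)
  10: (2, 1, 1)
  11: (0, 2, 1)
  12: (0, 2, 1)
  13: (2, 1, 1)
  14: (1, 1, 5)
  15: (0, 2, 1)
  16: (2, 1, 1)

These 16 weights hit 5 W_7-dot-orbits; sizes (5, 1, 4, 5, 1):

[[1, 2, 11, 12, 15], [3], [4, 10, 13, 16], [5, 6, 8, 9, 14], [7]]


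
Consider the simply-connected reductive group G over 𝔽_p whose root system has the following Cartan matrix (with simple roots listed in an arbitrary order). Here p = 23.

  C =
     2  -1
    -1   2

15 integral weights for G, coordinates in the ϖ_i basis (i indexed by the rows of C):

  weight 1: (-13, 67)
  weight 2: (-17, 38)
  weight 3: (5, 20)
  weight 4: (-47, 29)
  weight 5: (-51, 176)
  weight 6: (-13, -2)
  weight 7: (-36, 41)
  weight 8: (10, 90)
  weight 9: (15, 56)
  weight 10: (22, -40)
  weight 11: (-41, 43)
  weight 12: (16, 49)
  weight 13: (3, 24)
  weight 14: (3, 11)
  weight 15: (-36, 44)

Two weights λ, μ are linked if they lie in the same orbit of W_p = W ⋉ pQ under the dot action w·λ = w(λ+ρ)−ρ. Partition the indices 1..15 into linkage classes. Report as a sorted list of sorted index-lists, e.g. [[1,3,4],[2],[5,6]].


Cartan matrix: type A_2 (|W|=6); un-permuting the 2 rows.

Folding the 15 weights λ_j+ρ into Ā_23 (reps in the given 2-coord order):

  1: (1, 12)
  2: (0, 7)
  3: (2, 17)
  4: (0, 7)
  5: (4, 12)
  6: (1, 12)
  7: (4, 12)
  8: (1, 12)
  9: (4, 12)
  10: (0, 7)
  11: (2, 17)
  12: (2, 17)
  13: (2, 17)
  14: (4, 12)
  15: (1, 12)

Partition of {1..15} into 4 W_23-dot-orbits:

[[1, 6, 8, 15], [2, 4, 10], [3, 11, 12, 13], [5, 7, 9, 14]]


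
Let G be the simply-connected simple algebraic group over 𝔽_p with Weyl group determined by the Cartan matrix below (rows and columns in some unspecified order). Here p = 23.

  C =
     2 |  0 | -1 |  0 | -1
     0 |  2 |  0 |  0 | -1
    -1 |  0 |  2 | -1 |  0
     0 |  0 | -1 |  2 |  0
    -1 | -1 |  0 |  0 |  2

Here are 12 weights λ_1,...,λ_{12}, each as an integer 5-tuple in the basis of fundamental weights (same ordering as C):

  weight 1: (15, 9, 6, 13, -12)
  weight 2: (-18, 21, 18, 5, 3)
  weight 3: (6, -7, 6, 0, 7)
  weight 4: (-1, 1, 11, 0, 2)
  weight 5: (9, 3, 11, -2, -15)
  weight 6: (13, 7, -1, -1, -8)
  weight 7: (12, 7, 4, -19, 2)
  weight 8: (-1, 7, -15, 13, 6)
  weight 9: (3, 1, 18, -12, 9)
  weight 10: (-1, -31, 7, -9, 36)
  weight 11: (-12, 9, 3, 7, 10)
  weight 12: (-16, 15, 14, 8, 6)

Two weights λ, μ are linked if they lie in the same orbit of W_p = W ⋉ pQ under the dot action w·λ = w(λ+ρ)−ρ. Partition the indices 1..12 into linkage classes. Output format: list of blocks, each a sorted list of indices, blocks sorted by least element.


A_5 Cartan matrix, 5 simple roots permuted; ρ=(1,1,1,1,1).

Ā_23 reps of the 12 weights (A_5, coords as presented):

  λ_1 → (2, 10, 7, 0, 3);  λ_2 → (1, 2, 3, 2, 11);  λ_3 → (7, 6, 7, 1, 2);  λ_4 → (0, 2, 12, 1, 3);  λ_5 → (4, 10, 7, 1, 0);  λ_6 → (7, 1, 0, 0, 7);  λ_7 → (0, 2, 12, 1, 3);  λ_8 → (7, 1, 0, 0, 7);  λ_9 → (4, 10, 7, 1, 0);  λ_10 → (7, 1, 0, 0, 7);  λ_11 → (4, 10, 7, 1, 0);  λ_12 → (7, 1, 0, 0, 7)

These 12 weights hit 6 W_23-dot-orbits; sizes (1, 1, 1, 2, 3, 4):

[[1], [2], [3], [4, 7], [5, 9, 11], [6, 8, 10, 12]]


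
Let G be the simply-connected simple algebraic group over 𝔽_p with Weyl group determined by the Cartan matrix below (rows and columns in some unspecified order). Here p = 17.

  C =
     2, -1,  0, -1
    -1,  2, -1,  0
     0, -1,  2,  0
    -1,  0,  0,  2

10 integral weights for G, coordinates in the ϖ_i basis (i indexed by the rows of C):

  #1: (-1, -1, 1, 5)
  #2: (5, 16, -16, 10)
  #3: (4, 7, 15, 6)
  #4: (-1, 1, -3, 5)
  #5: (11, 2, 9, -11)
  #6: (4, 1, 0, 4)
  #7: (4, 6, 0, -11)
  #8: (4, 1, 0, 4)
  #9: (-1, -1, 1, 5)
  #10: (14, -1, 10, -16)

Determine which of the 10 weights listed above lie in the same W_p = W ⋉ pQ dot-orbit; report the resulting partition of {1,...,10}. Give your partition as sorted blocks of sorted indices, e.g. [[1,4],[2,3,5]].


C ↔ A_4 under row/col permutation; |W(A_4)| = 120.

Each λ_j+ρ reduced to Ā_17; 4-tuples below use C's row order:

  λ_1 → (0, 0, 2, 6);  λ_2 → (0, 0, 2, 6);  λ_3 → (5, 2, 1, 5);  λ_4 → (0, 0, 2, 6);  λ_5 → (2, 3, 2, 2);  λ_6 → (5, 2, 1, 5);  λ_7 → (5, 2, 1, 5);  λ_8 → (5, 2, 1, 5);  λ_9 → (0, 0, 2, 6);  λ_10 → (0, 0, 2, 6)

Grouping the 10 weights by Ā_17-representative: 3 linkage classes.

[[1, 2, 4, 9, 10], [3, 6, 7, 8], [5]]


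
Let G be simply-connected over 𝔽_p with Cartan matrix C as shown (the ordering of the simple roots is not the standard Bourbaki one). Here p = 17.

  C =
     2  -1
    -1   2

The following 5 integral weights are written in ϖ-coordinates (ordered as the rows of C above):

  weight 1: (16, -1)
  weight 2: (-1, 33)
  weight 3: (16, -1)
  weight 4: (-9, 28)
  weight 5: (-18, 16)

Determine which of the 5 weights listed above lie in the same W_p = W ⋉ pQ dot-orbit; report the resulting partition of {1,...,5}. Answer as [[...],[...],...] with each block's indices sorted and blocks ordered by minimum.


Root system A_2: the 2×2 matrix C matches after relabeling.

Ā_17 reps of the 5 weights (A_2, coords as presented):

    [1] (17, 0)
    [2] (17, 0)
    [3] (17, 0)
    [4] (4, 5)
    [5] (17, 0)

Partition of {1..5} into 2 W_17-dot-orbits:

[[1, 2, 3, 5], [4]]


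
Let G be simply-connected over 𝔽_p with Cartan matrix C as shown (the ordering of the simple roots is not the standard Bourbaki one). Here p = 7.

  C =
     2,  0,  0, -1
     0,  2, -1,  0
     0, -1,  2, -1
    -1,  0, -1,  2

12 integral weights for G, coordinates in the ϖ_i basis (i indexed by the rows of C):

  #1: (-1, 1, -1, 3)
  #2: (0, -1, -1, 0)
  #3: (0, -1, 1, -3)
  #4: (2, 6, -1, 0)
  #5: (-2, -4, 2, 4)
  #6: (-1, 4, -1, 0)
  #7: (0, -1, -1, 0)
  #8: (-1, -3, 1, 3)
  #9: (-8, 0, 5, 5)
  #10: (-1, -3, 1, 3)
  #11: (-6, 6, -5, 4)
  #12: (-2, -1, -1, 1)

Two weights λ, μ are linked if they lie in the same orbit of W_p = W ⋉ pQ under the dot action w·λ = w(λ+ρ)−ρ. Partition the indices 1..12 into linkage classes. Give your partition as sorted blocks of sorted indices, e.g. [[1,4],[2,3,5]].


Dynkin diagram of C (from the 6 off-diagonal −1 entries): A_4.

Folding the 12 weights λ_j+ρ into Ā_7 (reps in the given 4-coord order):

  λ_1+ρ ↦ (0, 2, 0, 4)
  λ_2+ρ ↦ (1, 0, 0, 1)
  λ_3+ρ ↦ (1, 0, 0, 1)
  λ_4+ρ ↦ (1, 3, 0, 0)
  λ_5+ρ ↦ (0, 2, 0, 4)
  λ_6+ρ ↦ (0, 5, 0, 1)
  λ_7+ρ ↦ (1, 0, 0, 1)
  λ_8+ρ ↦ (0, 2, 0, 4)
  λ_9+ρ ↦ (0, 5, 0, 1)
  λ_10+ρ ↦ (0, 2, 0, 4)
  λ_11+ρ ↦ (0, 2, 0, 4)
  λ_12+ρ ↦ (1, 0, 0, 1)

The 12 indices split into 4 linkage classes (same alcove rep ⇔ same W_7-dot-orbit):

[[1, 5, 8, 10, 11], [2, 3, 7, 12], [4], [6, 9]]


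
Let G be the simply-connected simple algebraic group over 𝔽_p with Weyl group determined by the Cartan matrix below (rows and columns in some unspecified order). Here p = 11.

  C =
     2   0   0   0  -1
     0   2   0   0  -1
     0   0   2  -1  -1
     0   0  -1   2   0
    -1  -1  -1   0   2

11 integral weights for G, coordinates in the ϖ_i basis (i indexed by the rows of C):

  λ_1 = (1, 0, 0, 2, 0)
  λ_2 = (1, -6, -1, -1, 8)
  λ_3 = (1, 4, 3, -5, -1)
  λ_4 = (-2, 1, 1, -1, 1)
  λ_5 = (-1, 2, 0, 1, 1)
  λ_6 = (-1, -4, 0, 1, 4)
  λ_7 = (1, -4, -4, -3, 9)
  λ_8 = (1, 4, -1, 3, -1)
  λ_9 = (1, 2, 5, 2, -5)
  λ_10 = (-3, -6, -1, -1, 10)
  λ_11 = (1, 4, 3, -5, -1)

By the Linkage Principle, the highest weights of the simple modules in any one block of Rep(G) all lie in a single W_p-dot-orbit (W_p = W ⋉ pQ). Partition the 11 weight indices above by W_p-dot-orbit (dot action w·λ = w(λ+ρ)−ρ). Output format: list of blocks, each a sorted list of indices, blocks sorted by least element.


Dynkin diagram of C (from the 8 off-diagonal −1 entries): D_5.

λ_j+ρ reflected into Ā_11 (⟨·,θ^∨⟩≤11); 5-tuples as given:

  1: (2, 1, 1, 3, 1);  2: (2, 5, 0, 4, 0);  3: (2, 5, 0, 4, 0);  4: (1, 2, 2, 0, 1);  5: (0, 3, 1, 2, 2);  6: (0, 3, 1, 2, 2);  7: (1, 2, 2, 0, 1);  8: (2, 5, 0, 4, 0);  9: (2, 1, 1, 3, 1);  10: (2, 5, 0, 4, 0);  11: (2, 5, 0, 4, 0)

These 11 weights hit 4 W_11-dot-orbits; sizes (2, 5, 2, 2):

[[1, 9], [2, 3, 8, 10, 11], [4, 7], [5, 6]]


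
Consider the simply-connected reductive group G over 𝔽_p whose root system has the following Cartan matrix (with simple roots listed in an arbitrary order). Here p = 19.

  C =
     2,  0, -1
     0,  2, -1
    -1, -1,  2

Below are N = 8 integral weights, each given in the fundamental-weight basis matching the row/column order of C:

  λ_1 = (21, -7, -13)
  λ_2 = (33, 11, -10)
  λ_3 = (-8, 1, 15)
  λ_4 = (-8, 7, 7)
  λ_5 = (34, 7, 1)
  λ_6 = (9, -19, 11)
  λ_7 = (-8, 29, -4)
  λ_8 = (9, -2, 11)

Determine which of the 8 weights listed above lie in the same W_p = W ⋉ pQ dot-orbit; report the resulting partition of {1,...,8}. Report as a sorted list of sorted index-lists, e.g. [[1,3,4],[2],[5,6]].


C ↔ A_3 under row/col permutation; |W(A_3)| = 24.

Folding the 8 weights λ_j+ρ into Ā_19 (reps in the given 3-coord order):

  [1] (1, 9, 6);  [2] (1, 9, 6);  [3] (7, 2, 9);  [4] (7, 8, 1);  [5] (7, 2, 9);  [6] (1, 9, 6);  [7] (7, 8, 1);  [8] (7, 2, 9)

These 8 weights hit 3 W_19-dot-orbits; sizes (3, 3, 2):

[[1, 2, 6], [3, 5, 8], [4, 7]]


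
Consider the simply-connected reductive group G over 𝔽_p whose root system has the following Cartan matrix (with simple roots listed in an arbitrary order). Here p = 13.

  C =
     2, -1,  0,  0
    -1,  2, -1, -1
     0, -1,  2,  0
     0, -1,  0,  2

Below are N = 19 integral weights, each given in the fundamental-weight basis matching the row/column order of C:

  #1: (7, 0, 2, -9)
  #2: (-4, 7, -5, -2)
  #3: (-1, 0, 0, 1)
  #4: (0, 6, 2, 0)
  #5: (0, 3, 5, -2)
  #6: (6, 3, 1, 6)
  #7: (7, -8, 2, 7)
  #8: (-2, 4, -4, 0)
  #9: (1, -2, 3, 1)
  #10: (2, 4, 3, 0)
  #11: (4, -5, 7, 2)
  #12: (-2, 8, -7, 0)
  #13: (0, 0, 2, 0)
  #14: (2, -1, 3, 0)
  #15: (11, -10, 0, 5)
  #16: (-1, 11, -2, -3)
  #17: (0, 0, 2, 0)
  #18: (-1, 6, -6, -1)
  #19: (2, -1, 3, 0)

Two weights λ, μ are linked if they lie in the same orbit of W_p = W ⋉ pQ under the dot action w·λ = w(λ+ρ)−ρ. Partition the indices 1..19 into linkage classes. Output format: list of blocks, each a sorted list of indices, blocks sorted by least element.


C ↔ D_4 under row/col permutation; |W(D_4)| = 192.

Ā_13 reps of the 19 weights (D_4, coords as presented):

  λ_1+ρ ↦ (1, 3, 4, 1)
  λ_2+ρ ↦ (3, 0, 4, 1)
  λ_3+ρ ↦ (0, 1, 1, 2)
  λ_4+ρ ↦ (1, 1, 3, 1)
  λ_5+ρ ↦ (1, 2, 6, 1)
  λ_6+ρ ↦ (0, 2, 5, 0)
  λ_7+ρ ↦ (1, 3, 4, 1)
  λ_8+ρ ↦ (1, 1, 3, 1)
  λ_9+ρ ↦ (1, 1, 3, 1)
  λ_10+ρ ↦ (3, 0, 4, 1)
  λ_11+ρ ↦ (1, 3, 4, 1)
  λ_12+ρ ↦ (1, 2, 6, 1)
  λ_13+ρ ↦ (1, 1, 3, 1)
  λ_14+ρ ↦ (3, 0, 4, 1)
  λ_15+ρ ↦ (1, 2, 6, 1)
  λ_16+ρ ↦ (0, 1, 1, 2)
  λ_17+ρ ↦ (1, 1, 3, 1)
  λ_18+ρ ↦ (0, 2, 5, 0)
  λ_19+ρ ↦ (3, 0, 4, 1)

The 19 indices split into 6 linkage classes (same alcove rep ⇔ same W_13-dot-orbit):

[[1, 7, 11], [2, 10, 14, 19], [3, 16], [4, 8, 9, 13, 17], [5, 12, 15], [6, 18]]


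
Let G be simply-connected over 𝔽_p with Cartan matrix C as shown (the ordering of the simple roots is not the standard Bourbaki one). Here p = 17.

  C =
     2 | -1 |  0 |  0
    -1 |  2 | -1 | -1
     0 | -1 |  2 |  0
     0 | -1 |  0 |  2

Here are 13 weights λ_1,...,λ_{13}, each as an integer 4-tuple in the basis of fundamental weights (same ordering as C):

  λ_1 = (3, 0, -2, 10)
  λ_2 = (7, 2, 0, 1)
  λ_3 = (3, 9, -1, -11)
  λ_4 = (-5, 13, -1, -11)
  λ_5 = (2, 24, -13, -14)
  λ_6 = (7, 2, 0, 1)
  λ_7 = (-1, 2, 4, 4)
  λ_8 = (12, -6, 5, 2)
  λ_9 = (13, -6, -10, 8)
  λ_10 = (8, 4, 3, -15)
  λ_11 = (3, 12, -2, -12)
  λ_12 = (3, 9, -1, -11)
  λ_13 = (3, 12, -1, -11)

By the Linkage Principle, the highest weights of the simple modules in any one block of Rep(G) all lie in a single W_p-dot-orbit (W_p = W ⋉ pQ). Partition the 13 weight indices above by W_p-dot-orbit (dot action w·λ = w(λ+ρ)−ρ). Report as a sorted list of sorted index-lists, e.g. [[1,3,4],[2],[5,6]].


Type D_4, rank 4, |W|=192; reorder rows/cols to standard.

Folding the 13 weights λ_j+ρ into Ā_17 (reps in the given 4-coord order):

  1: (4, 0, 1, 11) · 2: (8, 3, 1, 2) · 3: (4, 0, 0, 10) · 4: (4, 0, 0, 10) · 5: (8, 3, 1, 2) · 6: (8, 3, 1, 2) · 7: (0, 3, 5, 5) · 8: (8, 3, 1, 2) · 9: (0, 3, 5, 5) · 10: (0, 3, 5, 5) · 11: (4, 0, 1, 11) · 12: (4, 0, 0, 10) · 13: (4, 0, 0, 10)

Partition of {1..13} into 4 W_17-dot-orbits:

[[1, 11], [2, 5, 6, 8], [3, 4, 12, 13], [7, 9, 10]]


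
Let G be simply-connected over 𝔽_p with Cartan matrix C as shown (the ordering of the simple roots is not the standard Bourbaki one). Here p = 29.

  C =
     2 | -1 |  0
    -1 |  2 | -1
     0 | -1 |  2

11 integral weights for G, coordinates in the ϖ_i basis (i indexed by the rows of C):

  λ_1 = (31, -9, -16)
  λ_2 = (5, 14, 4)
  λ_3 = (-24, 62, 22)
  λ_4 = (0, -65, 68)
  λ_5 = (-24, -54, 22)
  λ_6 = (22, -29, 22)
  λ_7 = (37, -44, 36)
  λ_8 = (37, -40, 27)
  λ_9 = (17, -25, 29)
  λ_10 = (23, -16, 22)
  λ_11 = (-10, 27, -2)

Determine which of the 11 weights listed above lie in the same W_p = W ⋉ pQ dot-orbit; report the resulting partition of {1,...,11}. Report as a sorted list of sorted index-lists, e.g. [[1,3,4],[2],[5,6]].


C ↔ A_3 under row/col permutation; |W(A_3)| = 24.

Folding the 11 weights λ_j+ρ into Ā_29 (reps in the given 3-coord order):

  λ_1+ρ ↦ (6, 15, 5) · λ_2+ρ ↦ (6, 15, 5) · λ_3+ρ ↦ (5, 18, 5) · λ_4+ρ ↦ (5, 18, 5) · λ_5+ρ ↦ (5, 18, 5) · λ_6+ρ ↦ (5, 18, 5) · λ_7+ρ ↦ (6, 15, 5) · λ_8+ρ ↦ (9, 18, 1) · λ_9+ρ ↦ (5, 18, 5) · λ_10+ρ ↦ (6, 15, 5) · λ_11+ρ ↦ (9, 18, 1)

Partition of {1..11} into 3 W_29-dot-orbits:

[[1, 2, 7, 10], [3, 4, 5, 6, 9], [8, 11]]


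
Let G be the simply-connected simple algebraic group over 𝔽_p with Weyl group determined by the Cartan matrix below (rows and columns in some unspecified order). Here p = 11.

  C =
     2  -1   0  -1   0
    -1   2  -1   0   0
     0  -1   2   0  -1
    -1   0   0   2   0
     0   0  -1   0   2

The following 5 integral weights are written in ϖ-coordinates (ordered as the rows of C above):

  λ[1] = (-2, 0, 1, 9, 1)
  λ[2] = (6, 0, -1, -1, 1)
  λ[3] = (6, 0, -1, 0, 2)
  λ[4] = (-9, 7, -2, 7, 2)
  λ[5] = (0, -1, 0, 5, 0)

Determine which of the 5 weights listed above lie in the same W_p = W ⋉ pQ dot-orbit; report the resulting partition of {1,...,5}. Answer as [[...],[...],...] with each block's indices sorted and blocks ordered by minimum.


C ↔ A_5 under row/col permutation; |W(A_5)| = 720.

Folding the 5 weights λ_j+ρ into Ā_11 (reps in the given 5-coord order):

  λ_1 → (1, 0, 1, 6, 1) · λ_2 → (7, 1, 0, 0, 2) · λ_3 → (7, 1, 0, 0, 2) · λ_4 → (7, 1, 0, 0, 2) · λ_5 → (1, 0, 1, 6, 1)

Linkage partition of the 5 weights (2 classes, p=11):

[[1, 5], [2, 3, 4]]


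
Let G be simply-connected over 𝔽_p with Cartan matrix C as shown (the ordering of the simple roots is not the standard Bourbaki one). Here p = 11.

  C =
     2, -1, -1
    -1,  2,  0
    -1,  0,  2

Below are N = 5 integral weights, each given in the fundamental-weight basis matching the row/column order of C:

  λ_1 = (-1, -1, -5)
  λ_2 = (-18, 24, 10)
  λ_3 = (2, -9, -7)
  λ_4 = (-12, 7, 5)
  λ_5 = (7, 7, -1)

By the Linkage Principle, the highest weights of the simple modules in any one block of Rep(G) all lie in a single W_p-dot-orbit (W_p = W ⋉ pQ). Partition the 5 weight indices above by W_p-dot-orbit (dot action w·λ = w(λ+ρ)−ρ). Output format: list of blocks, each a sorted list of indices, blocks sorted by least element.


C ↔ A_3 under row/col permutation; |W(A_3)| = 24.

W_11-reps of the 5 weights in Ā_11 (same 3-coord order as C):

  λ_1 → (0, 4, 0);  λ_2 → (3, 3, 5);  λ_3 → (3, 3, 5);  λ_4 → (3, 3, 5);  λ_5 → (3, 3, 5)

Grouping the 5 weights by Ā_11-representative: 2 linkage classes.

[[1], [2, 3, 4, 5]]


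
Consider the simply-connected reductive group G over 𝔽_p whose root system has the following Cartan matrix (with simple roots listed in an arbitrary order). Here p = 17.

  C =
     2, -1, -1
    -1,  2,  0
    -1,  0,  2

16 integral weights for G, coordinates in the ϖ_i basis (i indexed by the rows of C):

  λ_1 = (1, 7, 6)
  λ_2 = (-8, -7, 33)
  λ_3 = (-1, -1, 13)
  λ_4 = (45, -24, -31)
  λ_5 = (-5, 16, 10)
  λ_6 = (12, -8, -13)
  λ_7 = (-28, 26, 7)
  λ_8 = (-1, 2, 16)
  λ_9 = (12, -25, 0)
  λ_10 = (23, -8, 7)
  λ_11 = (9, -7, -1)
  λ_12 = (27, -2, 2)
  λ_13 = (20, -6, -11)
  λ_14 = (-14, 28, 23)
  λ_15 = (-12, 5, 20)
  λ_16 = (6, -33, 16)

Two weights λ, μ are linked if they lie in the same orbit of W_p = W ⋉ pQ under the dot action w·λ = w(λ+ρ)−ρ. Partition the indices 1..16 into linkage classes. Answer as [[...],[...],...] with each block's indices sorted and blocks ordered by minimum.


A_3 Cartan matrix, 3 simple roots permuted; ρ=(1,1,1).

Alcove-folded reps (p=17, 16 weights, presented ϖ-order):

  [1] (2, 8, 7)
  [2] (4, 6, 0)
  [3] (0, 0, 14)
  [4] (6, 1, 6)
  [5] (4, 6, 0)
  [6] (6, 1, 6)
  [7] (2, 8, 7)
  [8] (0, 0, 14)
  [9] (1, 6, 3)
  [10] (2, 8, 7)
  [11] (4, 6, 0)
  [12] (3, 3, 1)
  [13] (6, 1, 6)
  [14] (6, 1, 6)
  [15] (6, 1, 6)
  [16] (2, 8, 7)

Partition of {1..16} into 6 W_17-dot-orbits:

[[1, 7, 10, 16], [2, 5, 11], [3, 8], [4, 6, 13, 14, 15], [9], [12]]


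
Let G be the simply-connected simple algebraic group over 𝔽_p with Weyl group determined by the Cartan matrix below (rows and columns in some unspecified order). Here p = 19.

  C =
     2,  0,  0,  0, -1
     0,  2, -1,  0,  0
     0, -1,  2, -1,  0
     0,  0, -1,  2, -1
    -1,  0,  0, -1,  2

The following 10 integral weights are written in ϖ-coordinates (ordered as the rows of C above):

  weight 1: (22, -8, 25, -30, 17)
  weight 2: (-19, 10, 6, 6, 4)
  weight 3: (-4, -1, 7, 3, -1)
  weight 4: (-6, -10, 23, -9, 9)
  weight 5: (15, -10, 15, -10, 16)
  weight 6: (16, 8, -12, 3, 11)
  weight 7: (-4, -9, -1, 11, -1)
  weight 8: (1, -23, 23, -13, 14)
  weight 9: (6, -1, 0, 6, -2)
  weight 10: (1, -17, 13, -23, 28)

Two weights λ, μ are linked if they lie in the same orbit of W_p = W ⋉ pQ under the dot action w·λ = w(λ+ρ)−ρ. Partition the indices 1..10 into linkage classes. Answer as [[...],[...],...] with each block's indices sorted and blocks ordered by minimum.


Root system A_5: the 5×5 matrix C matches after relabeling.

Ā_19 reps of the 10 weights (A_5, coords as presented):

  λ_1 → (0, 0, 8, 1, 3);  λ_2 → (6, 0, 1, 6, 1);  λ_3 → (0, 0, 8, 1, 3);  λ_4 → (3, 2, 7, 3, 2);  λ_5 → (3, 2, 7, 3, 2);  λ_6 → (3, 2, 7, 3, 2);  λ_7 → (0, 0, 8, 1, 3);  λ_8 → (3, 2, 7, 3, 2);  λ_9 → (6, 0, 1, 6, 1);  λ_10 → (3, 2, 7, 3, 2)

The 10 indices split into 3 linkage classes (same alcove rep ⇔ same W_19-dot-orbit):

[[1, 3, 7], [2, 9], [4, 5, 6, 8, 10]]


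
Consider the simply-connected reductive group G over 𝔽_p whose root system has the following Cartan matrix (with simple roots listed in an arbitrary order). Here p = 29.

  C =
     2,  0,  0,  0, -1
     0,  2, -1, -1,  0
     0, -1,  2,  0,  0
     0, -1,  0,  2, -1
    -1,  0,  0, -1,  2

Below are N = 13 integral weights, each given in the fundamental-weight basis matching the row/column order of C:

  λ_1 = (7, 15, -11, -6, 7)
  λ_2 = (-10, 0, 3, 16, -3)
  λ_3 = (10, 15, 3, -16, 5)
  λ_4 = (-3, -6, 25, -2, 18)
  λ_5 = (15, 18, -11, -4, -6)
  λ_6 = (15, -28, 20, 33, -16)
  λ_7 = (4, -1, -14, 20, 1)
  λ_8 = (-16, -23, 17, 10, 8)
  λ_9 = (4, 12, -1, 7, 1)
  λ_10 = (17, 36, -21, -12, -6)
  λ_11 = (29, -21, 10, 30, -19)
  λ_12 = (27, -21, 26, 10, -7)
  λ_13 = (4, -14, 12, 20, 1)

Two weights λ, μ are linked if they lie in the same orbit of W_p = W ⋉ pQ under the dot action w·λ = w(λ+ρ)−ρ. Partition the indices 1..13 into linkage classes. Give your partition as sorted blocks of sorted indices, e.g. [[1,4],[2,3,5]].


Root system A_5: the 5×5 matrix C matches after relabeling.

Alcove-folded reps (p=29, 13 weights, presented ϖ-order):

    1: (8, 1, 10, 5, 3)
    2: (2, 1, 4, 6, 9)
    3: (2, 1, 4, 6, 9)
    4: (8, 1, 10, 5, 3)
    5: (8, 1, 10, 5, 3)
    6: (5, 13, 0, 8, 2)
    7: (5, 13, 0, 8, 2)
    8: (2, 1, 4, 6, 9)
    9: (5, 13, 0, 8, 2)
    10: (8, 1, 10, 5, 3)
    11: (2, 1, 4, 6, 9)
    12: (2, 1, 4, 6, 9)
    13: (5, 13, 0, 8, 2)

Linkage partition of the 13 weights (3 classes, p=29):

[[1, 4, 5, 10], [2, 3, 8, 11, 12], [6, 7, 9, 13]]


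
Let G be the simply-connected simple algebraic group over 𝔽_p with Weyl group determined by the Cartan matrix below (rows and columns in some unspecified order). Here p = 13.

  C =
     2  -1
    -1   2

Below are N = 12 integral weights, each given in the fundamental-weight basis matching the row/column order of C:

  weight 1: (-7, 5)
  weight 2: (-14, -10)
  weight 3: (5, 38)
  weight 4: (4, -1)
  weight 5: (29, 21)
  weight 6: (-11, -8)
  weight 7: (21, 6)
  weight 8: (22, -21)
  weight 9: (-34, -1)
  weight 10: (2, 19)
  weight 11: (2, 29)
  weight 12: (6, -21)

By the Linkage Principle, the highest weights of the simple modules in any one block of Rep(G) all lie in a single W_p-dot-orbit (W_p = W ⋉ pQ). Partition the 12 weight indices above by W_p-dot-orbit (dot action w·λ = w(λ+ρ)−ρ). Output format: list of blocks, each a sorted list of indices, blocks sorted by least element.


Cartan matrix: type A_2 (|W|=6); un-permuting the 2 rows.

Each λ_j+ρ reduced to Ā_13; 2-tuples below use C's row order:

  1: (6, 0);  2: (0, 4);  3: (6, 0);  4: (5, 0);  5: (0, 4);  6: (3, 6);  7: (3, 6);  8: (7, 3);  9: (6, 0);  10: (7, 3);  11: (6, 3);  12: (6, 0)

These 12 weights hit 6 W_13-dot-orbits; sizes (4, 2, 1, 2, 2, 1):

[[1, 3, 9, 12], [2, 5], [4], [6, 7], [8, 10], [11]]


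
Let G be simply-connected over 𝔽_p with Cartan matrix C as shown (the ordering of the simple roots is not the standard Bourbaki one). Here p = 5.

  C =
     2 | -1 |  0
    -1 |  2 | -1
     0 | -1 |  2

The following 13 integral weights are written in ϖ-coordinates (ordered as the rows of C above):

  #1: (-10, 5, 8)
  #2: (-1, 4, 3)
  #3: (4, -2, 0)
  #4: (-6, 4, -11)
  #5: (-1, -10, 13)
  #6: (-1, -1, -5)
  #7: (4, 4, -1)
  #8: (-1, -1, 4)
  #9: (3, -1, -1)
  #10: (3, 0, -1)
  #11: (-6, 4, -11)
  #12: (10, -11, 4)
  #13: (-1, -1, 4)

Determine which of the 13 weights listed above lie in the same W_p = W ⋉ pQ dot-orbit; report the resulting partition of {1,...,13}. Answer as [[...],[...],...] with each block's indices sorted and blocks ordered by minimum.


Dynkin diagram of C (from the 4 off-diagonal −1 entries): A_3.

λ_j+ρ reflected into Ā_5 (⟨·,θ^∨⟩≤5); 3-tuples as given:

  [1] (1, 3, 1);  [2] (4, 1, 0);  [3] (4, 1, 0);  [4] (0, 0, 5);  [5] (4, 0, 0);  [6] (4, 0, 0);  [7] (0, 0, 5);  [8] (0, 0, 5);  [9] (4, 0, 0);  [10] (4, 1, 0);  [11] (0, 0, 5);  [12] (4, 1, 0);  [13] (0, 0, 5)

These 13 weights hit 4 W_5-dot-orbits; sizes (1, 4, 5, 3):

[[1], [2, 3, 10, 12], [4, 7, 8, 11, 13], [5, 6, 9]]


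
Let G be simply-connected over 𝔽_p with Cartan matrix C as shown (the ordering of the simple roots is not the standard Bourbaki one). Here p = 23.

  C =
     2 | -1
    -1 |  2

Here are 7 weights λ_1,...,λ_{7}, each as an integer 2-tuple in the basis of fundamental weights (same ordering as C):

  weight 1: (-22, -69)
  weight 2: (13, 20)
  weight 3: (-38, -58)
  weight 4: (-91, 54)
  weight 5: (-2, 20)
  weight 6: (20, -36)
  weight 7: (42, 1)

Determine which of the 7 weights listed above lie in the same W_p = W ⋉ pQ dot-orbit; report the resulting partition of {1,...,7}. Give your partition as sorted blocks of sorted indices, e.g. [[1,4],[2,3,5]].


C ↔ A_2 under row/col permutation; |W(A_2)| = 6.

Alcove-folded reps (p=23, 7 weights, presented ϖ-order):

    [1] (1, 20)
    [2] (2, 9)
    [3] (2, 9)
    [4] (2, 9)
    [5] (1, 20)
    [6] (2, 9)
    [7] (1, 20)

The 7 indices split into 2 linkage classes (same alcove rep ⇔ same W_23-dot-orbit):

[[1, 5, 7], [2, 3, 4, 6]]


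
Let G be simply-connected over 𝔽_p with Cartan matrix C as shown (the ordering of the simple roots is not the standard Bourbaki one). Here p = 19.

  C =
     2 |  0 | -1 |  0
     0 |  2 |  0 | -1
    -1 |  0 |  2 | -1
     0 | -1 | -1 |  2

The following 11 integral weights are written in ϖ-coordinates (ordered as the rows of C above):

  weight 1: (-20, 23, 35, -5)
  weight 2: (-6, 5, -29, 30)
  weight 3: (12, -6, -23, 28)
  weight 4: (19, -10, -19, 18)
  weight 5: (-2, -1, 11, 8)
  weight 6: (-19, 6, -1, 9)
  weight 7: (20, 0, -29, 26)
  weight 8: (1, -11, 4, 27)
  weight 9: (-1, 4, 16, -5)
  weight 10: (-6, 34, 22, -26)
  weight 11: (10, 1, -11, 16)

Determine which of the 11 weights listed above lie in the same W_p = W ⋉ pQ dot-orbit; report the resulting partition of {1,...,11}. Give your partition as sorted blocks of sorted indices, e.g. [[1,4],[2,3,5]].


Dynkin diagram of C (from the 6 off-diagonal −1 entries): A_4.

W_19-reps of the 11 weights in Ā_19 (same 4-coord order as C):

    1: (0, 1, 13, 4)
    2: (1, 2, 9, 3)
    3: (1, 2, 9, 3)
    4: (0, 1, 10, 7)
    5: (0, 1, 10, 7)
    6: (0, 1, 10, 7)
    7: (0, 1, 10, 7)
    8: (1, 2, 9, 3)
    9: (0, 1, 13, 4)
    10: (1, 2, 9, 3)
    11: (0, 1, 10, 7)

Partition of {1..11} into 3 W_19-dot-orbits:

[[1, 9], [2, 3, 8, 10], [4, 5, 6, 7, 11]]


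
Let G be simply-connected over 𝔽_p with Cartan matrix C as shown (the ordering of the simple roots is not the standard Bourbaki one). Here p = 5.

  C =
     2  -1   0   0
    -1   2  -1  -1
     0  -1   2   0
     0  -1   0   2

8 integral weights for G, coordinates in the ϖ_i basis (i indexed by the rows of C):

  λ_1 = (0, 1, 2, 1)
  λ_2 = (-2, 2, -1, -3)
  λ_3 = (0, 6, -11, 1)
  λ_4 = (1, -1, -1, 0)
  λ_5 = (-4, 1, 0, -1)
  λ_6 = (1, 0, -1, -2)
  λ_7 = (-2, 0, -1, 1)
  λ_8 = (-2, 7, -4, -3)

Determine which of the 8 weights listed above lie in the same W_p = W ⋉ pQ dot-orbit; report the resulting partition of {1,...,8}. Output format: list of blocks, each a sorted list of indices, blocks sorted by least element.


Dynkin diagram of C (from the 6 off-diagonal −1 entries): D_4.

λ_j+ρ reflected into Ā_5 (⟨·,θ^∨⟩≤5); 4-tuples as given:

    [1] (2, 0, 0, 1)
    [2] (1, 0, 0, 2)
    [3] (1, 0, 0, 2)
    [4] (2, 0, 0, 1)
    [5] (2, 0, 0, 1)
    [6] (2, 0, 0, 1)
    [7] (1, 0, 0, 2)
    [8] (2, 0, 0, 1)

Grouping the 8 weights by Ā_5-representative: 2 linkage classes.

[[1, 4, 5, 6, 8], [2, 3, 7]]


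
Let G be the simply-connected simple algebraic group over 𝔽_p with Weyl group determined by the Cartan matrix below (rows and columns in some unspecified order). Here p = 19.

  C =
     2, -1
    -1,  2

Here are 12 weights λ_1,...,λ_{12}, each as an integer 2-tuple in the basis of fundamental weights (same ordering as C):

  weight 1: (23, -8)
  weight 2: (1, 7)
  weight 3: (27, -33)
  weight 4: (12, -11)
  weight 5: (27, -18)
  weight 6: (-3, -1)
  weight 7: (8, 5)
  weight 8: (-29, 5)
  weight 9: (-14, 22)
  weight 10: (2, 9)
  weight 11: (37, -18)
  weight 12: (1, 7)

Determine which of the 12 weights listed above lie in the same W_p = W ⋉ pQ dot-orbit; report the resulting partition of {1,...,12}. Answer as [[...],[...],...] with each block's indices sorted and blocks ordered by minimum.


C ↔ A_2 under row/col permutation; |W(A_2)| = 6.

λ_j+ρ reflected into Ā_19 (⟨·,θ^∨⟩≤19); 2-tuples as given:

  λ_1+ρ ↦ (12, 2) · λ_2+ρ ↦ (2, 8) · λ_3+ρ ↦ (9, 6) · λ_4+ρ ↦ (3, 10) · λ_5+ρ ↦ (2, 8) · λ_6+ρ ↦ (0, 2) · λ_7+ρ ↦ (9, 6) · λ_8+ρ ↦ (3, 10) · λ_9+ρ ↦ (9, 6) · λ_10+ρ ↦ (3, 10) · λ_11+ρ ↦ (0, 2) · λ_12+ρ ↦ (2, 8)

These 12 weights hit 5 W_19-dot-orbits; sizes (1, 3, 3, 3, 2):

[[1], [2, 5, 12], [3, 7, 9], [4, 8, 10], [6, 11]]


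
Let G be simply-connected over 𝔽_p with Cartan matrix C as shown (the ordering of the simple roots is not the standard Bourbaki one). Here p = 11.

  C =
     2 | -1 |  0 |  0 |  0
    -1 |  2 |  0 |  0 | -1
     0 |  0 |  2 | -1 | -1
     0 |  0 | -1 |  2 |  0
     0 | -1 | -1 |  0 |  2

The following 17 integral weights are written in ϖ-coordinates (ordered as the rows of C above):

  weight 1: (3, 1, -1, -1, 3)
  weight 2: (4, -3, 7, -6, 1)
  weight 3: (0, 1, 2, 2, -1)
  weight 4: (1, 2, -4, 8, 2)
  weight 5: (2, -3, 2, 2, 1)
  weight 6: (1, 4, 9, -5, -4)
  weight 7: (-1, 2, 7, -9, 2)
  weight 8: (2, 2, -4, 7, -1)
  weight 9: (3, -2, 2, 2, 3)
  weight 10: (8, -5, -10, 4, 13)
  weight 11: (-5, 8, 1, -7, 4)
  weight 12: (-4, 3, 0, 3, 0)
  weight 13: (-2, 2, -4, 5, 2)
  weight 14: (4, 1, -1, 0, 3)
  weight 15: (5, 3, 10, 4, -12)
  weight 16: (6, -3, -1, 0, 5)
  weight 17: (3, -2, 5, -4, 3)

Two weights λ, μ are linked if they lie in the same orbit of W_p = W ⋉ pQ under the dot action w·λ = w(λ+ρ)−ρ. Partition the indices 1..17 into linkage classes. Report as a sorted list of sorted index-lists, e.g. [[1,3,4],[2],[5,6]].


Type A_5, rank 5, |W|=720; reorder rows/cols to standard.

W_11-reps of the 17 weights in Ā_11 (same 5-coord order as C):

    [1] (4, 2, 0, 0, 4)
    [2] (1, 2, 3, 3, 0)
    [3] (1, 2, 3, 3, 0)
    [4] (1, 2, 3, 3, 0)
    [5] (1, 2, 3, 3, 0)
    [6] (1, 1, 3, 1, 3)
    [7] (3, 0, 0, 5, 3)
    [8] (3, 0, 0, 5, 3)
    [9] (1, 1, 3, 1, 3)
    [10] (3, 1, 1, 4, 1)
    [11] (1, 4, 1, 3, 1)
    [12] (3, 1, 1, 4, 1)
    [13] (1, 2, 3, 3, 0)
    [14] (4, 2, 0, 0, 4)
    [15] (4, 2, 0, 0, 4)
    [16] (4, 2, 0, 0, 4)
    [17] (1, 1, 3, 1, 3)

The 17 indices split into 6 linkage classes (same alcove rep ⇔ same W_11-dot-orbit):

[[1, 14, 15, 16], [2, 3, 4, 5, 13], [6, 9, 17], [7, 8], [10, 12], [11]]


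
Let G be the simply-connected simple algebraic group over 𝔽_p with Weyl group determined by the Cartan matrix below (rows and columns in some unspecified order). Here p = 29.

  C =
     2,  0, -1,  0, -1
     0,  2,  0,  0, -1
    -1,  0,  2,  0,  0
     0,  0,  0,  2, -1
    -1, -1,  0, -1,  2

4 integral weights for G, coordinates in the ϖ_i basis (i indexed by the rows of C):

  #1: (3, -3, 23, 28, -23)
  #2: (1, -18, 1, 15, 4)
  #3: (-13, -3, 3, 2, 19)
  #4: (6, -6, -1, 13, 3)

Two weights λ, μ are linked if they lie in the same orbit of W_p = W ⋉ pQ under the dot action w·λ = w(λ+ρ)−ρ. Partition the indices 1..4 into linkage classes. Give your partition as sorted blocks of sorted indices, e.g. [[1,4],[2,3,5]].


Type D_5, rank 5, |W|=1920; reorder rows/cols to standard.

λ_j+ρ reflected into Ā_29 (⟨·,θ^∨⟩≤29); 5-tuples as given:

  1: (4, 4, 0, 13, 1) · 2: (2, 5, 8, 4, 2) · 3: (0, 2, 8, 3, 6) · 4: (4, 4, 0, 13, 1)

Linkage partition of the 4 weights (3 classes, p=29):

[[1, 4], [2], [3]]


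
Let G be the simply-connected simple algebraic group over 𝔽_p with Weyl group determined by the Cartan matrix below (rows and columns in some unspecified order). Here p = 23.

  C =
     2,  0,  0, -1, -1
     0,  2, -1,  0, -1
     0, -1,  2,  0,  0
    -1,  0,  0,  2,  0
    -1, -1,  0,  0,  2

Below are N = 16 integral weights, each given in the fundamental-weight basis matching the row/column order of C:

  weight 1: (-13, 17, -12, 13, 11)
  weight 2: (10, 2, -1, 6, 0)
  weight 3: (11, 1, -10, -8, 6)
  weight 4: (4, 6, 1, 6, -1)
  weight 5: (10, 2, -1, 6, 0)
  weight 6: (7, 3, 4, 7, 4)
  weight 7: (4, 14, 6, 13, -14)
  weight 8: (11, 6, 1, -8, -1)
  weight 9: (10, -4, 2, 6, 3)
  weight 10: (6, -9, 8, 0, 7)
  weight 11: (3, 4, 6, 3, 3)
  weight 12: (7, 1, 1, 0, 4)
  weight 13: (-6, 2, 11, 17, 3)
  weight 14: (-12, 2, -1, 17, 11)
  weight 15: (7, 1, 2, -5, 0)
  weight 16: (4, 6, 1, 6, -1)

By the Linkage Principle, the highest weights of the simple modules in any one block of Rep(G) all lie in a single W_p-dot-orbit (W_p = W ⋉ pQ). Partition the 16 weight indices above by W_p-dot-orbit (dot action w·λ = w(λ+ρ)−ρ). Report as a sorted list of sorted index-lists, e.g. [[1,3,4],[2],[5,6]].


A_5 Cartan matrix, 5 simple roots permuted; ρ=(1,1,1,1,1).

Each λ_j+ρ reduced to Ā_23; 5-tuples below use C's row order:

  λ_1+ρ ↦ (5, 7, 2, 7, 0)
  λ_2+ρ ↦ (11, 3, 0, 7, 1)
  λ_3+ρ ↦ (5, 7, 2, 7, 0)
  λ_4+ρ ↦ (5, 7, 2, 7, 0)
  λ_5+ρ ↦ (11, 3, 0, 7, 1)
  λ_6+ρ ↦ (8, 2, 2, 1, 5)
  λ_7+ρ ↦ (8, 2, 2, 1, 5)
  λ_8+ρ ↦ (5, 7, 2, 7, 0)
  λ_9+ρ ↦ (11, 3, 0, 7, 1)
  λ_10+ρ ↦ (7, 8, 1, 1, 0)
  λ_11+ρ ↦ (4, 5, 6, 3, 4)
  λ_12+ρ ↦ (8, 2, 2, 1, 5)
  λ_13+ρ ↦ (4, 2, 3, 4, 1)
  λ_14+ρ ↦ (11, 3, 0, 7, 1)
  λ_15+ρ ↦ (4, 2, 3, 4, 1)
  λ_16+ρ ↦ (5, 7, 2, 7, 0)

These 16 weights hit 6 W_23-dot-orbits; sizes (5, 4, 3, 1, 1, 2):

[[1, 3, 4, 8, 16], [2, 5, 9, 14], [6, 7, 12], [10], [11], [13, 15]]
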